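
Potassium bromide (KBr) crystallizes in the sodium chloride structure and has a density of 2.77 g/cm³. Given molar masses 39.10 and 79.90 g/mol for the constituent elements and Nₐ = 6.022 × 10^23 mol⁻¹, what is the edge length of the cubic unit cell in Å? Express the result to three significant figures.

6.58 Å

M(KBr) = 119.0 g/mol; Z = 4 formula units per cell.
a³ = Z·M/(N_A·ρ) = 4 × 119.0 / (6.022 × 10²³ × 2.77) = 2.854 × 10^-22 cm³, so a = 6.584 × 10^-8 cm = 6.58 Å.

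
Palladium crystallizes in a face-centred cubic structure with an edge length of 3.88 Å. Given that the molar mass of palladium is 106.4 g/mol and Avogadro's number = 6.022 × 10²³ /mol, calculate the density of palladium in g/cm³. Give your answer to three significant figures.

An FCC unit cell contains Z = 4 atoms.
Cell volume: a³ = (3.88 Å)³ = (3.880 × 10^-8 cm)³ = 5.841 × 10^-23 cm³.
ρ = Z·M/(N_A·a³) = 4 × 106.4 / (6.022 × 10²³ × 5.841 × 10^-23) = 12.10 g/cm³.

12.1 g/cm³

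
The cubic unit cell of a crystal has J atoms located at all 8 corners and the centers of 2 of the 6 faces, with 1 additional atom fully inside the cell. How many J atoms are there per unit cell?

3

Corner atoms are shared by 8 cells (1/8 each), face atoms by 2 (1/2 each), interior atoms are unshared.
Net atoms = 8 × 1/8 + 2 × 1/2 + 1 = 1 + 1 + 1 = 3.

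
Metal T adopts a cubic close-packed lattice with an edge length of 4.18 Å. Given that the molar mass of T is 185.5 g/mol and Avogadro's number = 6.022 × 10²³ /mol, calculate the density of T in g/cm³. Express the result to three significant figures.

16.9 g/cm³

An FCC unit cell contains Z = 4 atoms.
Cell volume: a³ = (4.18 Å)³ = (4.180 × 10^-8 cm)³ = 7.303 × 10^-23 cm³.
ρ = Z·M/(N_A·a³) = 4 × 185.5 / (6.022 × 10²³ × 7.303 × 10^-23) = 16.87 g/cm³.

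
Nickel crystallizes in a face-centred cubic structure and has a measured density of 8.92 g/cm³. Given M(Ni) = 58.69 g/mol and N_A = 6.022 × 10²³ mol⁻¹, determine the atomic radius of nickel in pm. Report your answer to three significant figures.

For an FCC cell (Z = 4), a³ = Z·M/(N_A·ρ) = 4 × 58.69 / (6.022 × 10²³ × 8.920) = 4.370 × 10^-23 cm³, so a = 3.522 × 10^-8 cm = 352.2 pm.
Atoms touch along the face diagonal, so √2·a = 4r, so r = 0.3536 × a = 125 pm.

125 pm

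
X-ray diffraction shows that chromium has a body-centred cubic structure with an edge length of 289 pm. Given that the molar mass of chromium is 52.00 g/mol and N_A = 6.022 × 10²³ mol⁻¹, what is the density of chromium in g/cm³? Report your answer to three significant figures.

7.15 g/cm³

A BCC unit cell contains Z = 2 atoms.
Cell volume: a³ = (289 pm)³ = (2.890 × 10^-8 cm)³ = 2.414 × 10^-23 cm³.
ρ = Z·M/(N_A·a³) = 2 × 52.00 / (6.022 × 10²³ × 2.414 × 10^-23) = 7.155 g/cm³.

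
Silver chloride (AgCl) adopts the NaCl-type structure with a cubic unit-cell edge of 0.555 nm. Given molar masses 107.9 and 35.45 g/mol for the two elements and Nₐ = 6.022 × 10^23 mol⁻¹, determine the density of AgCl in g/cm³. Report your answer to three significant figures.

The NaCl-type structure contains Z = 4 formula units per cell; M(AgCl) = 107.9 + 35.45 = 143.35 g/mol.
a³ = (5.550 × 10^-8 cm)³ = 1.710 × 10^-22 cm³.
ρ = 4 × 143.35 / (6.022 × 10²³ × 1.710 × 10^-22) = 5.570 g/cm³.

5.57 g/cm³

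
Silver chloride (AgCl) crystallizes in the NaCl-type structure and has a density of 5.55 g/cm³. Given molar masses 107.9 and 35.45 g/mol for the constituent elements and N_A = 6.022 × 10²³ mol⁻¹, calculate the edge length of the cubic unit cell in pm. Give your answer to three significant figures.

556 pm

M(AgCl) = 143.35 g/mol; Z = 4 formula units per cell.
a³ = Z·M/(N_A·ρ) = 4 × 143.35 / (6.022 × 10²³ × 5.55) = 1.716 × 10^-22 cm³, so a = 5.557 × 10^-8 cm = 556 pm.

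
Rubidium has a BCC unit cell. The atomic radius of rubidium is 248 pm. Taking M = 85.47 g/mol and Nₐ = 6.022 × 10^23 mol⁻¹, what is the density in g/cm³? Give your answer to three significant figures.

1.51 g/cm³

In a BCC lattice, atoms touch along the body diagonal, so √3·a = 4r, giving a = 572.7 pm = 5.727 × 10^-8 cm.
With Z = 2, ρ = Z·M/(N_A·a³) = 2 × 85.47 / (6.022 × 10²³ × 1.879 × 10^-22) = 1.511 g/cm³.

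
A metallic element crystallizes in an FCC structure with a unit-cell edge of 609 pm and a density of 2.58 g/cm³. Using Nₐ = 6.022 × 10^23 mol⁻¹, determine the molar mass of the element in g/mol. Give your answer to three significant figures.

87.7 g/mol

An FCC cell has Z = 4 atoms; a = 6.090 × 10^-8 cm.
M = ρ·N_A·a³/Z = 2.58 × 6.022 × 10²³ × 2.259 × 10^-22 / 4 = 87.7 g/mol.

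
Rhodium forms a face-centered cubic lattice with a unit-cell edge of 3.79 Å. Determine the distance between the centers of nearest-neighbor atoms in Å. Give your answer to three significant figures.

In an FCC structure, atoms touch along the face diagonal, so √2·a = 4r; the nearest-neighbor distance equals 2r = 0.7071·a.
d = 0.7071 × 3.79 = 2.68 Å.

2.68 Å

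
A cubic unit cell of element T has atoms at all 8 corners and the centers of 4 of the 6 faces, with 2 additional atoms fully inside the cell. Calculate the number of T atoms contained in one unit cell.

Corner atoms are shared by 8 cells (1/8 each), face atoms by 2 (1/2 each), interior atoms are unshared.
Net atoms = 8 × 1/8 + 4 × 1/2 + 2 = 1 + 2 + 2 = 5.

5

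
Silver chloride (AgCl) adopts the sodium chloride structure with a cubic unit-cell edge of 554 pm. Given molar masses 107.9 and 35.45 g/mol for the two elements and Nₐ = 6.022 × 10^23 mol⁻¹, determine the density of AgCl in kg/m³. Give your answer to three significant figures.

5600 kg/m³

The sodium chloride structure contains Z = 4 formula units per cell; M(AgCl) = 107.9 + 35.45 = 143.35 g/mol.
a³ = (5.540 × 10^-8 cm)³ = 1.700 × 10^-22 cm³.
ρ = 4 × 143.35 / (6.022 × 10²³ × 1.700 × 10^-22) = 5.600 g/cm³ = 5600 kg/m³.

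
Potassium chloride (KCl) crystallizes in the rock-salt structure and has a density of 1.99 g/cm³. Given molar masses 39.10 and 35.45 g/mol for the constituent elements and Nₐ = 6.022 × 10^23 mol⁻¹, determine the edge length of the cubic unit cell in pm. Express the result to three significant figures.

629 pm

M(KCl) = 74.55 g/mol; Z = 4 formula units per cell.
a³ = Z·M/(N_A·ρ) = 4 × 74.55 / (6.022 × 10²³ × 1.99) = 2.488 × 10^-22 cm³, so a = 6.290 × 10^-8 cm = 629 pm.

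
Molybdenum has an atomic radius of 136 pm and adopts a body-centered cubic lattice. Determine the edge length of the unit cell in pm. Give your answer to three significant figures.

314 pm

In a BCC lattice, atoms touch along the body diagonal, so √3·a = 4r.
a = 4r/√3 = 4 × 136 / 1.7321 = 314 pm.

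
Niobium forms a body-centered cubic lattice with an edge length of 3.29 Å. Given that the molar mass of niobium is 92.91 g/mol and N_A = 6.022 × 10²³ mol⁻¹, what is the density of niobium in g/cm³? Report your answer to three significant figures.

A BCC unit cell contains Z = 2 atoms.
Cell volume: a³ = (3.29 Å)³ = (3.290 × 10^-8 cm)³ = 3.561 × 10^-23 cm³.
ρ = Z·M/(N_A·a³) = 2 × 92.91 / (6.022 × 10²³ × 3.561 × 10^-23) = 8.665 g/cm³.

8.66 g/cm³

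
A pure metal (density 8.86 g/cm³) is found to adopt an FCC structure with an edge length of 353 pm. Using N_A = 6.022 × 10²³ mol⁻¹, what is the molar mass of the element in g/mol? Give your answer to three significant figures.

58.7 g/mol

An FCC cell has Z = 4 atoms; a = 3.530 × 10^-8 cm.
M = ρ·N_A·a³/Z = 8.86 × 6.022 × 10²³ × 4.399 × 10^-23 / 4 = 58.7 g/mol.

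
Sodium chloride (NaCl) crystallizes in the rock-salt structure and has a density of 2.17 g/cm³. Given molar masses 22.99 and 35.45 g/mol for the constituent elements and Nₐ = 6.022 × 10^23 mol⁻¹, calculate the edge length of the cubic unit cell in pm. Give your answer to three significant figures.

M(NaCl) = 58.44 g/mol; Z = 4 formula units per cell.
a³ = Z·M/(N_A·ρ) = 4 × 58.44 / (6.022 × 10²³ × 2.17) = 1.789 × 10^-22 cm³, so a = 5.635 × 10^-8 cm = 563 pm.

563 pm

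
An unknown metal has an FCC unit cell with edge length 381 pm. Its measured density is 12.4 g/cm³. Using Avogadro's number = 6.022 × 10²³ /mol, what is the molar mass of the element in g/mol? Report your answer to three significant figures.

An FCC cell has Z = 4 atoms; a = 3.810 × 10^-8 cm.
M = ρ·N_A·a³/Z = 12.4 × 6.022 × 10²³ × 5.531 × 10^-23 / 4 = 103 g/mol.

103 g/mol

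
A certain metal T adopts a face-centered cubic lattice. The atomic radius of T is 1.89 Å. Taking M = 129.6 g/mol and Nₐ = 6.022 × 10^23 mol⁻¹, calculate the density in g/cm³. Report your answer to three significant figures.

5.64 g/cm³

In an FCC lattice, atoms touch along the face diagonal, so √2·a = 4r, giving a = 5.346 Å = 5.346 × 10^-8 cm.
With Z = 4, ρ = Z·M/(N_A·a³) = 4 × 129.6 / (6.022 × 10²³ × 1.528 × 10^-22) = 5.635 g/cm³.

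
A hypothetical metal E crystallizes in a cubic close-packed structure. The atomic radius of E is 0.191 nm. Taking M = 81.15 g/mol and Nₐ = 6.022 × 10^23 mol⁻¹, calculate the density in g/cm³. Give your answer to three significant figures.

3.42 g/cm³

In an FCC lattice, atoms touch along the face diagonal, so √2·a = 4r, giving a = 0.5402 nm = 5.402 × 10^-8 cm.
With Z = 4, ρ = Z·M/(N_A·a³) = 4 × 81.15 / (6.022 × 10²³ × 1.577 × 10^-22) = 3.419 g/cm³.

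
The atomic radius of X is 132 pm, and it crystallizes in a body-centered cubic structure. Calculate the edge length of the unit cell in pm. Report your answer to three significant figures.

305 pm

In a BCC lattice, atoms touch along the body diagonal, so √3·a = 4r.
a = 4r/√3 = 4 × 132 / 1.7321 = 305 pm.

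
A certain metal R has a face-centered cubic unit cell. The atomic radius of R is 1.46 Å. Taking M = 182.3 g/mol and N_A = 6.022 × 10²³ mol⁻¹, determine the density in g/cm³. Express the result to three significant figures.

17.2 g/cm³

In an FCC lattice, atoms touch along the face diagonal, so √2·a = 4r, giving a = 4.130 Å = 4.130 × 10^-8 cm.
With Z = 4, ρ = Z·M/(N_A·a³) = 4 × 182.3 / (6.022 × 10²³ × 7.042 × 10^-23) = 17.20 g/cm³.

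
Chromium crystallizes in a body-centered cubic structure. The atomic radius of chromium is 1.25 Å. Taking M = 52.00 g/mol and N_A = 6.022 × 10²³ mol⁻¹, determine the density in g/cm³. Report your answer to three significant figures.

7.18 g/cm³

In a BCC lattice, atoms touch along the body diagonal, so √3·a = 4r, giving a = 2.887 Å = 2.887 × 10^-8 cm.
With Z = 2, ρ = Z·M/(N_A·a³) = 2 × 52.00 / (6.022 × 10²³ × 2.406 × 10^-23) = 7.179 g/cm³.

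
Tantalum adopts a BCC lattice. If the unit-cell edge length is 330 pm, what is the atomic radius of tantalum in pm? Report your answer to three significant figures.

143 pm

In a BCC lattice, atoms touch along the body diagonal, so √3·a = 4r.
r = √3·a/4 = 1.7321 × 330 / 4 = 143 pm.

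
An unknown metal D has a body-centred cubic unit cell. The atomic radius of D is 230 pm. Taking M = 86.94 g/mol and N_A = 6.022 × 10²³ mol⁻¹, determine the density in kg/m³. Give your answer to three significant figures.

1930 kg/m³

In a BCC lattice, atoms touch along the body diagonal, so √3·a = 4r, giving a = 531.2 pm = 5.312 × 10^-8 cm.
With Z = 2, ρ = Z·M/(N_A·a³) = 2 × 86.94 / (6.022 × 10²³ × 1.499 × 10^-22) = 1.927 g/cm³ = 1930 kg/m³.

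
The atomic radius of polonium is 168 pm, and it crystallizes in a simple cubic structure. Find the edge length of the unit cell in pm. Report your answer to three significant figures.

In a simple cubic lattice, atoms touch along the cell edge, so a = 2r.
a = 2r = 2 × 168 = 336 pm.

336 pm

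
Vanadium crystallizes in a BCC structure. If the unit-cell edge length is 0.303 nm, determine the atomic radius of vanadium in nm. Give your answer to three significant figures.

0.131 nm

In a BCC lattice, atoms touch along the body diagonal, so √3·a = 4r.
r = √3·a/4 = 1.7321 × 0.303 / 4 = 0.131 nm.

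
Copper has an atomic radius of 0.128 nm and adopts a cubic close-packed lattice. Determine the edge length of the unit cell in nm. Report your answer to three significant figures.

In an FCC lattice, atoms touch along the face diagonal, so √2·a = 4r.
a = 4r/√2 = 4 × 0.128 / 1.4142 = 0.362 nm.

0.362 nm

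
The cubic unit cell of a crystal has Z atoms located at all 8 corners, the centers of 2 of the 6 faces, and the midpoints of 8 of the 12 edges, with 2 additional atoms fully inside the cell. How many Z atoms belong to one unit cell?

Corner atoms are shared by 8 cells (1/8 each), face atoms by 2 (1/2 each), edge atoms by 4 (1/4 each), interior atoms are unshared.
Net atoms = 8 × 1/8 + 2 × 1/2 + 8 × 1/4 + 2 = 1 + 1 + 2 + 2 = 6.

6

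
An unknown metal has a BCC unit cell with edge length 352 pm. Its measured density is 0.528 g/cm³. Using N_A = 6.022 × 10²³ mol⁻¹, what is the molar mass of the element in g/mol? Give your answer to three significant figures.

A BCC cell has Z = 2 atoms; a = 3.520 × 10^-8 cm.
M = ρ·N_A·a³/Z = 0.528 × 6.022 × 10²³ × 4.361 × 10^-23 / 2 = 6.93 g/mol.

6.93 g/mol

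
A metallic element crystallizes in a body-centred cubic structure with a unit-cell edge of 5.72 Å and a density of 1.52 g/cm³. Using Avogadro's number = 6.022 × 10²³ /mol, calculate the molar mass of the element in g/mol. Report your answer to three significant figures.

85.7 g/mol

A BCC cell has Z = 2 atoms; a = 5.720 × 10^-8 cm.
M = ρ·N_A·a³/Z = 1.52 × 6.022 × 10²³ × 1.871 × 10^-22 / 2 = 85.7 g/mol.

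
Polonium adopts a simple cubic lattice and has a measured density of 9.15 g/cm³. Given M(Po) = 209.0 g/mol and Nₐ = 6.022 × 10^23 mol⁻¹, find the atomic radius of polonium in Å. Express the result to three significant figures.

1.68 Å

For a simple cubic cell (Z = 1), a³ = Z·M/(N_A·ρ) = 1 × 209.0 / (6.022 × 10²³ × 9.150) = 3.793 × 10^-23 cm³, so a = 3.360 × 10^-8 cm = 3.360 Å.
Atoms touch along the cell edge, so a = 2r, so r = 0.5000 × a = 1.68 Å.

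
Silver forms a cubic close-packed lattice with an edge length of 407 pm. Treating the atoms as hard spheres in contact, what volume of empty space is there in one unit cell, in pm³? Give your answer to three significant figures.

1.75 × 10^7 pm³

In an FCC lattice atoms touch along the face diagonal, so √2·a = 4r, so r = 0.3536a = 143.9 pm.
V_cell = a³ = 6.742 × 10^7 pm³; V_atoms = 4 × (4/3)πr³ = 4.992 × 10^7 pm³.
Empty space = 6.742 × 10^7 − 4.992 × 10^7 = 1.75 × 10^7 pm³.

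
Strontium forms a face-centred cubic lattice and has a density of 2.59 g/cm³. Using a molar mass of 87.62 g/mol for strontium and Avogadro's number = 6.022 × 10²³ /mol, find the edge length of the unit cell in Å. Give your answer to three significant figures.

With Z = 4 atoms per FCC cell, a³ = Z·M/(N_A·ρ) = 4 × 87.62 / (6.022 × 10²³ × 2.590 g/cm³) = 2.247 × 10^-22 cm³.
a = (2.247 × 10^-22)^(1/3) = 6.080 × 10^-8 cm = 6.08 Å.

6.08 Å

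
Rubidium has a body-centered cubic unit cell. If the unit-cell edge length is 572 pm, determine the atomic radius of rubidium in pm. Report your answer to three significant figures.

248 pm

In a BCC lattice, atoms touch along the body diagonal, so √3·a = 4r.
r = √3·a/4 = 1.7321 × 572 / 4 = 248 pm.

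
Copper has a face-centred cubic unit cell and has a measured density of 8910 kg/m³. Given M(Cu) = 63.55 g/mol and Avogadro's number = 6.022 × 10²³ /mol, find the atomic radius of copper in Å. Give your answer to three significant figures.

For an FCC cell (Z = 4), a³ = Z·M/(N_A·ρ) = 4 × 63.55 / (6.022 × 10²³ × 8.910) = 4.738 × 10^-23 cm³, so a = 3.618 × 10^-8 cm = 3.618 Å.
Atoms touch along the face diagonal, so √2·a = 4r, so r = 0.3536 × a = 1.28 Å.

1.28 Å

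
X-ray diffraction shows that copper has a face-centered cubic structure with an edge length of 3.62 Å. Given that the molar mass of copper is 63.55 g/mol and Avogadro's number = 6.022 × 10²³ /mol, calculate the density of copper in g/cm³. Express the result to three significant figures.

8.90 g/cm³

An FCC unit cell contains Z = 4 atoms.
Cell volume: a³ = (3.62 Å)³ = (3.620 × 10^-8 cm)³ = 4.744 × 10^-23 cm³.
ρ = Z·M/(N_A·a³) = 4 × 63.55 / (6.022 × 10²³ × 4.744 × 10^-23) = 8.898 g/cm³.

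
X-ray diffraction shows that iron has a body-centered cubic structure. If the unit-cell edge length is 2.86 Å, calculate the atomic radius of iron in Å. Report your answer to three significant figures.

In a BCC lattice, atoms touch along the body diagonal, so √3·a = 4r.
r = √3·a/4 = 1.7321 × 2.86 / 4 = 1.24 Å.

1.24 Å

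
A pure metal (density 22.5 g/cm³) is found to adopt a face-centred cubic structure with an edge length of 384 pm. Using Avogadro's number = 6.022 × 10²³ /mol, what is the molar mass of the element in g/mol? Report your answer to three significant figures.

An FCC cell has Z = 4 atoms; a = 3.840 × 10^-8 cm.
M = ρ·N_A·a³/Z = 22.5 × 6.022 × 10²³ × 5.662 × 10^-23 / 4 = 192 g/mol.

192 g/mol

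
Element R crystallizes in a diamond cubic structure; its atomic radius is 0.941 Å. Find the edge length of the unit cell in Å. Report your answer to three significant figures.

In a diamond cubic lattice, nearest neighbors lie along the body diagonal with √3·a = 8r.
a = 8r/√3 = 8 × 0.941 / 1.7321 = 4.35 Å.

4.35 Å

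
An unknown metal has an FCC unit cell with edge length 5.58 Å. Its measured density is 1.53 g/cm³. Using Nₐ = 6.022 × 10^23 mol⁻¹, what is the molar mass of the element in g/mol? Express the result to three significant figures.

40.0 g/mol

An FCC cell has Z = 4 atoms; a = 5.580 × 10^-8 cm.
M = ρ·N_A·a³/Z = 1.53 × 6.022 × 10²³ × 1.737 × 10^-22 / 4 = 40.0 g/mol.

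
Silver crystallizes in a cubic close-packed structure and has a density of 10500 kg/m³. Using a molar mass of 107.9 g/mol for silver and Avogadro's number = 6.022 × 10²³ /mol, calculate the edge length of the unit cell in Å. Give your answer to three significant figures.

With Z = 4 atoms per FCC cell, a³ = Z·M/(N_A·ρ) = 4 × 107.9 / (6.022 × 10²³ × 10.50 g/cm³) = 6.826 × 10^-23 cm³.
a = (6.826 × 10^-23)^(1/3) = 4.087 × 10^-8 cm = 4.09 Å.

4.09 Å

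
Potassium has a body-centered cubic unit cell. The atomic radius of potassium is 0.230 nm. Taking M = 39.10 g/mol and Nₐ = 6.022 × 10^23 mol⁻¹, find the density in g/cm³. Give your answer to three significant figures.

0.867 g/cm³

In a BCC lattice, atoms touch along the body diagonal, so √3·a = 4r, giving a = 0.5312 nm = 5.312 × 10^-8 cm.
With Z = 2, ρ = Z·M/(N_A·a³) = 2 × 39.10 / (6.022 × 10²³ × 1.499 × 10^-22) = 0.8665 g/cm³.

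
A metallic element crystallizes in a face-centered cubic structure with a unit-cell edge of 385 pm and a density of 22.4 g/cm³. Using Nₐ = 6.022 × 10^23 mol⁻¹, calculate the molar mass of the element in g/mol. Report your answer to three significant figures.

192 g/mol

An FCC cell has Z = 4 atoms; a = 3.850 × 10^-8 cm.
M = ρ·N_A·a³/Z = 22.4 × 6.022 × 10²³ × 5.707 × 10^-23 / 4 = 192 g/mol.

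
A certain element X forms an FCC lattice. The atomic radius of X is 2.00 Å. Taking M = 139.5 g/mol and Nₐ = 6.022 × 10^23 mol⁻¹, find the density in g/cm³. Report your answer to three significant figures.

5.12 g/cm³

In an FCC lattice, atoms touch along the face diagonal, so √2·a = 4r, giving a = 5.657 Å = 5.657 × 10^-8 cm.
With Z = 4, ρ = Z·M/(N_A·a³) = 4 × 139.5 / (6.022 × 10²³ × 1.810 × 10^-22) = 5.119 g/cm³.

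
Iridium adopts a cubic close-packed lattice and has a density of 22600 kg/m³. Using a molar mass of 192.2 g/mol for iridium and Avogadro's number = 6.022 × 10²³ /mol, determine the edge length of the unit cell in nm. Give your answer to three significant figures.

0.384 nm

With Z = 4 atoms per FCC cell, a³ = Z·M/(N_A·ρ) = 4 × 192.2 / (6.022 × 10²³ × 22.60 g/cm³) = 5.649 × 10^-23 cm³.
a = (5.649 × 10^-23)^(1/3) = 3.837 × 10^-8 cm = 0.384 nm.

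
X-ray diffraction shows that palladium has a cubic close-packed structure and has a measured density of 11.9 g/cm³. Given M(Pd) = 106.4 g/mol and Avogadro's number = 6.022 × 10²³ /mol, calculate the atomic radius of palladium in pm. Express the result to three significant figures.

138 pm

For an FCC cell (Z = 4), a³ = Z·M/(N_A·ρ) = 4 × 106.4 / (6.022 × 10²³ × 11.90) = 5.939 × 10^-23 cm³, so a = 3.902 × 10^-8 cm = 390.2 pm.
Atoms touch along the face diagonal, so √2·a = 4r, so r = 0.3536 × a = 138 pm.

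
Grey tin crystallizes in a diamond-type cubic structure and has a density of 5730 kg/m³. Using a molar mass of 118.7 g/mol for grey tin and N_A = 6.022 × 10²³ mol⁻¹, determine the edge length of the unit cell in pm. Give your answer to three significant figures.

650 pm

With Z = 8 atoms per diamond cubic cell, a³ = Z·M/(N_A·ρ) = 8 × 118.7 / (6.022 × 10²³ × 5.730 g/cm³) = 2.752 × 10^-22 cm³.
a = (2.752 × 10^-22)^(1/3) = 6.505 × 10^-8 cm = 650 pm.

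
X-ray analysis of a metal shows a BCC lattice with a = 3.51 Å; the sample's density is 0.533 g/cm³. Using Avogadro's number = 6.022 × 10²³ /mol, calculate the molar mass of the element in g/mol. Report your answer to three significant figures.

6.94 g/mol

A BCC cell has Z = 2 atoms; a = 3.510 × 10^-8 cm.
M = ρ·N_A·a³/Z = 0.533 × 6.022 × 10²³ × 4.324 × 10^-23 / 2 = 6.94 g/mol.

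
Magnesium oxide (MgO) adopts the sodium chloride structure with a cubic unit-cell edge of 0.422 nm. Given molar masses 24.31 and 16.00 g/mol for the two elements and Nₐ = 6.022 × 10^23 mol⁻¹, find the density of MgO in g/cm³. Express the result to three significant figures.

The sodium chloride structure contains Z = 4 formula units per cell; M(MgO) = 24.31 + 16.00 = 40.31 g/mol.
a³ = (4.220 × 10^-8 cm)³ = 7.515 × 10^-23 cm³.
ρ = 4 × 40.31 / (6.022 × 10²³ × 7.515 × 10^-23) = 3.563 g/cm³.

3.56 g/cm³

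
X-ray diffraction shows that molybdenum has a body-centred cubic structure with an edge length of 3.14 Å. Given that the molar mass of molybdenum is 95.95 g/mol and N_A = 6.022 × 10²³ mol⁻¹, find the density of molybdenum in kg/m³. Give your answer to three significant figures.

A BCC unit cell contains Z = 2 atoms.
Cell volume: a³ = (3.14 Å)³ = (3.140 × 10^-8 cm)³ = 3.096 × 10^-23 cm³.
ρ = Z·M/(N_A·a³) = 2 × 95.95 / (6.022 × 10²³ × 3.096 × 10^-23) = 10.29 g/cm³ = 10300 kg/m³.

10300 kg/m³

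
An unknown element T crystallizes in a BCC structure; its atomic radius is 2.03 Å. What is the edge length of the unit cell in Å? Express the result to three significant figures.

In a BCC lattice, atoms touch along the body diagonal, so √3·a = 4r.
a = 4r/√3 = 4 × 2.03 / 1.7321 = 4.69 Å.

4.69 Å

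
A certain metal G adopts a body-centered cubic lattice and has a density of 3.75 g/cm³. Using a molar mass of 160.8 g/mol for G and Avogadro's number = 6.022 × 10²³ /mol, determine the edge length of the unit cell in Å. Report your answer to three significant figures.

5.22 Å

With Z = 2 atoms per BCC cell, a³ = Z·M/(N_A·ρ) = 2 × 160.8 / (6.022 × 10²³ × 3.750 g/cm³) = 1.424 × 10^-22 cm³.
a = (1.424 × 10^-22)^(1/3) = 5.222 × 10^-8 cm = 5.22 Å.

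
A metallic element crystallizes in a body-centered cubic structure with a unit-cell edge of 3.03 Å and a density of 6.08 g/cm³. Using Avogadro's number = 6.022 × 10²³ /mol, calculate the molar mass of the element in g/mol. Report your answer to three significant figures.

A BCC cell has Z = 2 atoms; a = 3.030 × 10^-8 cm.
M = ρ·N_A·a³/Z = 6.08 × 6.022 × 10²³ × 2.782 × 10^-23 / 2 = 50.9 g/mol.

50.9 g/mol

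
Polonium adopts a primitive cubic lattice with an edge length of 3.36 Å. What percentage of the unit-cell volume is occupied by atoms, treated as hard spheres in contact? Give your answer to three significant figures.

52.4%

In a simple cubic lattice atoms touch along the cell edge, so a = 2r, so r = 0.5000a = 1.680 Å.
Packing fraction = Z·(4/3)πr³ / a³ = 1 × (4/3)π × (1.680)³ / (3.36)³ = 0.5236 = 52.4%.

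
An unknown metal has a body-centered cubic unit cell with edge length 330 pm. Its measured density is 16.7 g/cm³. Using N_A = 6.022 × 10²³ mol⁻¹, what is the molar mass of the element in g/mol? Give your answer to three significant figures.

A BCC cell has Z = 2 atoms; a = 3.300 × 10^-8 cm.
M = ρ·N_A·a³/Z = 16.7 × 6.022 × 10²³ × 3.594 × 10^-23 / 2 = 181 g/mol.

181 g/mol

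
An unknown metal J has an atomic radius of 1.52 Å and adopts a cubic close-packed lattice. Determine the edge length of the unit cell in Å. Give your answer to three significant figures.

4.30 Å

In an FCC lattice, atoms touch along the face diagonal, so √2·a = 4r.
a = 4r/√2 = 4 × 1.52 / 1.4142 = 4.30 Å.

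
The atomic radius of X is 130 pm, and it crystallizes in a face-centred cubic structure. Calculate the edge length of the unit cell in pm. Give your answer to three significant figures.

368 pm

In an FCC lattice, atoms touch along the face diagonal, so √2·a = 4r.
a = 4r/√2 = 4 × 130 / 1.4142 = 368 pm.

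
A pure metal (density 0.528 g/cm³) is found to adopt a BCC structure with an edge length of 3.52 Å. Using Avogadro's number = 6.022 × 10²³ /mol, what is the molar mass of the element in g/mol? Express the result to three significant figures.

A BCC cell has Z = 2 atoms; a = 3.520 × 10^-8 cm.
M = ρ·N_A·a³/Z = 0.528 × 6.022 × 10²³ × 4.361 × 10^-23 / 2 = 6.93 g/mol.

6.93 g/mol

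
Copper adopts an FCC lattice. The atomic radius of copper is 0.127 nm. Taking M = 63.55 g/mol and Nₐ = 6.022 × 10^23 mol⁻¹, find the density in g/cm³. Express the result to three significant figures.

9.11 g/cm³

In an FCC lattice, atoms touch along the face diagonal, so √2·a = 4r, giving a = 0.3592 nm = 3.592 × 10^-8 cm.
With Z = 4, ρ = Z·M/(N_A·a³) = 4 × 63.55 / (6.022 × 10²³ × 4.635 × 10^-23) = 9.107 g/cm³.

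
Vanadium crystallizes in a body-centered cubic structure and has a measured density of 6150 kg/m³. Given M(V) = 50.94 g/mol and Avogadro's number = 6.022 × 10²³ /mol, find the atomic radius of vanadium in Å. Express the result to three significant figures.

For a BCC cell (Z = 2), a³ = Z·M/(N_A·ρ) = 2 × 50.94 / (6.022 × 10²³ × 6.150) = 2.751 × 10^-23 cm³, so a = 3.019 × 10^-8 cm = 3.019 Å.
Atoms touch along the body diagonal, so √3·a = 4r, so r = 0.4330 × a = 1.31 Å.

1.31 Å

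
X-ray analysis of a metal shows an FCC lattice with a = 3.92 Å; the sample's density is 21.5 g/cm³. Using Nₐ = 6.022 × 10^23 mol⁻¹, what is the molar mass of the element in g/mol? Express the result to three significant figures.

An FCC cell has Z = 4 atoms; a = 3.920 × 10^-8 cm.
M = ρ·N_A·a³/Z = 21.5 × 6.022 × 10²³ × 6.024 × 10^-23 / 4 = 195 g/mol.

195 g/mol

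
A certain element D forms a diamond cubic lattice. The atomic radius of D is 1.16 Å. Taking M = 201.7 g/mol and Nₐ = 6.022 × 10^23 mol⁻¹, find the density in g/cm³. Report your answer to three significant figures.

In a diamond cubic lattice, nearest neighbors lie along the body diagonal with √3·a = 8r, giving a = 5.358 Å = 5.358 × 10^-8 cm.
With Z = 8, ρ = Z·M/(N_A·a³) = 8 × 201.7 / (6.022 × 10²³ × 1.538 × 10^-22) = 17.42 g/cm³.

17.4 g/cm³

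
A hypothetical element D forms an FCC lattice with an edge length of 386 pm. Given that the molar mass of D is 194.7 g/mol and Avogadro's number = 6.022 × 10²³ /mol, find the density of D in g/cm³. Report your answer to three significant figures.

An FCC unit cell contains Z = 4 atoms.
Cell volume: a³ = (386 pm)³ = (3.860 × 10^-8 cm)³ = 5.751 × 10^-23 cm³.
ρ = Z·M/(N_A·a³) = 4 × 194.7 / (6.022 × 10²³ × 5.751 × 10^-23) = 22.49 g/cm³.

22.5 g/cm³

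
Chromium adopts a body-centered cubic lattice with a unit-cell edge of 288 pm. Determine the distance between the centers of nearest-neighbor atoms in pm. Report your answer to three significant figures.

249 pm

In a BCC structure, atoms touch along the body diagonal, so √3·a = 4r; the nearest-neighbor distance equals 2r = 0.8660·a.
d = 0.8660 × 288 = 249 pm.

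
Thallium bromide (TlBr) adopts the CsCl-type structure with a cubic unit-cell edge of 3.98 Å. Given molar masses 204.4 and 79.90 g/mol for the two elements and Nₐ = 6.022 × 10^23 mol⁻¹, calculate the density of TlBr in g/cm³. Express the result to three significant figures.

7.49 g/cm³

The CsCl-type structure contains Z = 1 formula unit per cell; M(TlBr) = 204.4 + 79.90 = 284.3 g/mol.
a³ = (3.980 × 10^-8 cm)³ = 6.304 × 10^-23 cm³.
ρ = 1 × 284.3 / (6.022 × 10²³ × 6.304 × 10^-23) = 7.488 g/cm³.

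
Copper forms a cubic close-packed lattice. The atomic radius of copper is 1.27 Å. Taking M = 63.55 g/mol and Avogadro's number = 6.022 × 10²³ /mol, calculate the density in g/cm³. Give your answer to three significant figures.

9.11 g/cm³

In an FCC lattice, atoms touch along the face diagonal, so √2·a = 4r, giving a = 3.592 Å = 3.592 × 10^-8 cm.
With Z = 4, ρ = Z·M/(N_A·a³) = 4 × 63.55 / (6.022 × 10²³ × 4.635 × 10^-23) = 9.107 g/cm³.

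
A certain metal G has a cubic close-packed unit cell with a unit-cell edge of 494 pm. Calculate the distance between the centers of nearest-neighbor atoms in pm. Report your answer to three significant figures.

In an FCC structure, atoms touch along the face diagonal, so √2·a = 4r; the nearest-neighbor distance equals 2r = 0.7071·a.
d = 0.7071 × 494 = 349 pm.

349 pm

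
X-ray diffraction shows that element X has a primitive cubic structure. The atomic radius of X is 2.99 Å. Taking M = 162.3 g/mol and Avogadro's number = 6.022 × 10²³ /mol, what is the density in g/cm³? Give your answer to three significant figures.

In a simple cubic lattice, atoms touch along the cell edge, so a = 2r, giving a = 5.980 Å = 5.980 × 10^-8 cm.
With Z = 1, ρ = Z·M/(N_A·a³) = 1 × 162.3 / (6.022 × 10²³ × 2.138 × 10^-22) = 1.260 g/cm³.

1.26 g/cm³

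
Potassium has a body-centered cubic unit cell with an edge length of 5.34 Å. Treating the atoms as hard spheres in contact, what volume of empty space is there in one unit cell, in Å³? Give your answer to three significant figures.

48.7 Å³

In a BCC lattice atoms touch along the body diagonal, so √3·a = 4r, so r = 0.4330a = 2.312 Å.
V_cell = a³ = 152.3 Å³; V_atoms = 2 × (4/3)πr³ = 103.6 Å³.
Empty space = 152.3 − 103.6 = 48.7 Å³.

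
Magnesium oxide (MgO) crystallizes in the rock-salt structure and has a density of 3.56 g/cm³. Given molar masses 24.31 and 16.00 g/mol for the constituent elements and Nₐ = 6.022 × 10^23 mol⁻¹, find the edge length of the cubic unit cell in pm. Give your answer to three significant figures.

422 pm

M(MgO) = 40.31 g/mol; Z = 4 formula units per cell.
a³ = Z·M/(N_A·ρ) = 4 × 40.31 / (6.022 × 10²³ × 3.56) = 7.521 × 10^-23 cm³, so a = 4.221 × 10^-8 cm = 422 pm.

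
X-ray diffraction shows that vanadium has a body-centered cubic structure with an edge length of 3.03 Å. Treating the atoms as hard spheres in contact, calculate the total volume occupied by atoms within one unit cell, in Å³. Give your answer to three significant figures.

18.9 Å³

In a BCC lattice atoms touch along the body diagonal, so √3·a = 4r, so r = 0.4330a = 1.312 Å.
V_atoms = Z × (4/3)πr³ = 2 × (4/3)π × (1.312)³ = 18.9 Å³.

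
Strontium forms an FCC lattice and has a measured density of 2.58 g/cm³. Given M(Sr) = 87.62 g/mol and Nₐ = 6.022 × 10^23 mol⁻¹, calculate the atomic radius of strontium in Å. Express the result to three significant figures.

2.15 Å

For an FCC cell (Z = 4), a³ = Z·M/(N_A·ρ) = 4 × 87.62 / (6.022 × 10²³ × 2.580) = 2.256 × 10^-22 cm³, so a = 6.087 × 10^-8 cm = 6.087 Å.
Atoms touch along the face diagonal, so √2·a = 4r, so r = 0.3536 × a = 2.15 Å.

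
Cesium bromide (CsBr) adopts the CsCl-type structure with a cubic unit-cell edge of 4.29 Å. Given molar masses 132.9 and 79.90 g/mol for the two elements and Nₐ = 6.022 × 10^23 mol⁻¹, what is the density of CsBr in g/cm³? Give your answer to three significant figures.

The CsCl-type structure contains Z = 1 formula unit per cell; M(CsBr) = 132.9 + 79.90 = 212.8 g/mol.
a³ = (4.290 × 10^-8 cm)³ = 7.895 × 10^-23 cm³.
ρ = 1 × 212.8 / (6.022 × 10²³ × 7.895 × 10^-23) = 4.476 g/cm³.

4.48 g/cm³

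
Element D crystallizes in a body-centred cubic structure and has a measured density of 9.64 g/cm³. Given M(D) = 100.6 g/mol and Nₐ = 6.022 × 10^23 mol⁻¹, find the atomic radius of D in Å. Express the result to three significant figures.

1.41 Å

For a BCC cell (Z = 2), a³ = Z·M/(N_A·ρ) = 2 × 100.6 / (6.022 × 10²³ × 9.640) = 3.466 × 10^-23 cm³, so a = 3.260 × 10^-8 cm = 3.260 Å.
Atoms touch along the body diagonal, so √3·a = 4r, so r = 0.4330 × a = 1.41 Å.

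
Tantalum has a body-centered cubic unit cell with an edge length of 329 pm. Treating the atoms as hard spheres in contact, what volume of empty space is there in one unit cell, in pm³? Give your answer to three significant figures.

In a BCC lattice atoms touch along the body diagonal, so √3·a = 4r, so r = 0.4330a = 142.5 pm.
V_cell = a³ = 3.561 × 10^7 pm³; V_atoms = 2 × (4/3)πr³ = 2.422 × 10^7 pm³.
Empty space = 3.561 × 10^7 − 2.422 × 10^7 = 1.14 × 10^7 pm³.

1.14 × 10^7 pm³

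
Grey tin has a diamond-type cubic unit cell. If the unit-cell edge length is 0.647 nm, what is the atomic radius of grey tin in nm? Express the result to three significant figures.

0.140 nm

In a diamond cubic lattice, nearest neighbors lie along the body diagonal with √3·a = 8r.
r = √3·a/8 = 1.7321 × 0.647 / 8 = 0.140 nm.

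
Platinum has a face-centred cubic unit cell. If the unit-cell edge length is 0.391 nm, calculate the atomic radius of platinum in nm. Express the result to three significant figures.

0.138 nm

In an FCC lattice, atoms touch along the face diagonal, so √2·a = 4r.
r = √2·a/4 = 1.4142 × 0.391 / 4 = 0.138 nm.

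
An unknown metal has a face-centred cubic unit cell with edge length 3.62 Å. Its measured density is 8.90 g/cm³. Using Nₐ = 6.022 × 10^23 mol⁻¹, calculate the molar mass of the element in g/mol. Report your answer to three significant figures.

63.6 g/mol

An FCC cell has Z = 4 atoms; a = 3.620 × 10^-8 cm.
M = ρ·N_A·a³/Z = 8.90 × 6.022 × 10²³ × 4.744 × 10^-23 / 4 = 63.6 g/mol.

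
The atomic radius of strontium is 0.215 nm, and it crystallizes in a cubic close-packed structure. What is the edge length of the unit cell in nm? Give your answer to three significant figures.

0.608 nm

In an FCC lattice, atoms touch along the face diagonal, so √2·a = 4r.
a = 4r/√2 = 4 × 0.215 / 1.4142 = 0.608 nm.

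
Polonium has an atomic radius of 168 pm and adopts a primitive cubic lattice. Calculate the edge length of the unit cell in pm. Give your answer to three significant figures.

336 pm

In a simple cubic lattice, atoms touch along the cell edge, so a = 2r.
a = 2r = 2 × 168 = 336 pm.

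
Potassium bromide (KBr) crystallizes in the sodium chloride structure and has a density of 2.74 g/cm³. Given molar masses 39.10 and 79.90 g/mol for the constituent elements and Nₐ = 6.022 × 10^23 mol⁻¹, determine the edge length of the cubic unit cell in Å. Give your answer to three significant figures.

M(KBr) = 119.0 g/mol; Z = 4 formula units per cell.
a³ = Z·M/(N_A·ρ) = 4 × 119.0 / (6.022 × 10²³ × 2.74) = 2.885 × 10^-22 cm³, so a = 6.608 × 10^-8 cm = 6.61 Å.

6.61 Å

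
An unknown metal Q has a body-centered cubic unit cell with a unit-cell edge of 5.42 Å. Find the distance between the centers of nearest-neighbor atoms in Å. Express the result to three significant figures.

4.69 Å

In a BCC structure, atoms touch along the body diagonal, so √3·a = 4r; the nearest-neighbor distance equals 2r = 0.8660·a.
d = 0.8660 × 5.42 = 4.69 Å.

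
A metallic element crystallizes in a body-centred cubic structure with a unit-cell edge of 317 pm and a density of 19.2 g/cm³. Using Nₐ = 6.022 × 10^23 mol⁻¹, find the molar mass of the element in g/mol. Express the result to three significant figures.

184 g/mol

A BCC cell has Z = 2 atoms; a = 3.170 × 10^-8 cm.
M = ρ·N_A·a³/Z = 19.2 × 6.022 × 10²³ × 3.186 × 10^-23 / 2 = 184 g/mol.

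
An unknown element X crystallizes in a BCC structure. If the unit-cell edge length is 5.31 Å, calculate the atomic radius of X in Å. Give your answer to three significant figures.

In a BCC lattice, atoms touch along the body diagonal, so √3·a = 4r.
r = √3·a/4 = 1.7321 × 5.31 / 4 = 2.30 Å.

2.30 Å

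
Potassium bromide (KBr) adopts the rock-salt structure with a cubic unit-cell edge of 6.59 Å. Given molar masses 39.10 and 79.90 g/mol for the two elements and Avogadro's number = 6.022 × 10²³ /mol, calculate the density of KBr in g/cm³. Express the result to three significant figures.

The rock-salt structure contains Z = 4 formula units per cell; M(KBr) = 39.10 + 79.90 = 119.0 g/mol.
a³ = (6.590 × 10^-8 cm)³ = 2.862 × 10^-22 cm³.
ρ = 4 × 119.0 / (6.022 × 10²³ × 2.862 × 10^-22) = 2.762 g/cm³.

2.76 g/cm³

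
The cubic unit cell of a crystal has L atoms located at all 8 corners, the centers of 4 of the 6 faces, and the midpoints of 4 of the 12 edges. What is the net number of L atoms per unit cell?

Corner atoms are shared by 8 cells (1/8 each), face atoms by 2 (1/2 each), edge atoms by 4 (1/4 each).
Net atoms = 8 × 1/8 + 4 × 1/2 + 4 × 1/4 = 1 + 2 + 1 = 4.

4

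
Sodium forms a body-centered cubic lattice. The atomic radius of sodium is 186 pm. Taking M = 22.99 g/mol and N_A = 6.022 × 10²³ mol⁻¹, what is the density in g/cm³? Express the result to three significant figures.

In a BCC lattice, atoms touch along the body diagonal, so √3·a = 4r, giving a = 429.5 pm = 4.295 × 10^-8 cm.
With Z = 2, ρ = Z·M/(N_A·a³) = 2 × 22.99 / (6.022 × 10²³ × 7.926 × 10^-23) = 0.9634 g/cm³.

0.963 g/cm³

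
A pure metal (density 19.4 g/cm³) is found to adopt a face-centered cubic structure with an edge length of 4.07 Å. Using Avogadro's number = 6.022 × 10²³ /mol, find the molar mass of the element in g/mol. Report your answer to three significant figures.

197 g/mol

An FCC cell has Z = 4 atoms; a = 4.070 × 10^-8 cm.
M = ρ·N_A·a³/Z = 19.4 × 6.022 × 10²³ × 6.742 × 10^-23 / 4 = 197 g/mol.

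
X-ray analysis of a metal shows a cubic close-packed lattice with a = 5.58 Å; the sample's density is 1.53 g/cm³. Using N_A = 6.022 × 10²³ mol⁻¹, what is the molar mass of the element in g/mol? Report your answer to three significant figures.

40.0 g/mol

An FCC cell has Z = 4 atoms; a = 5.580 × 10^-8 cm.
M = ρ·N_A·a³/Z = 1.53 × 6.022 × 10²³ × 1.737 × 10^-22 / 4 = 40.0 g/mol.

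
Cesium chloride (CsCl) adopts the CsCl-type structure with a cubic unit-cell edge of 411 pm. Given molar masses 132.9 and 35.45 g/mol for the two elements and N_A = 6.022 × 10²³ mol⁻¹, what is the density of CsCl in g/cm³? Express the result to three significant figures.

4.03 g/cm³

The CsCl-type structure contains Z = 1 formula unit per cell; M(CsCl) = 132.9 + 35.45 = 168.35 g/mol.
a³ = (4.110 × 10^-8 cm)³ = 6.943 × 10^-23 cm³.
ρ = 1 × 168.35 / (6.022 × 10²³ × 6.943 × 10^-23) = 4.027 g/cm³.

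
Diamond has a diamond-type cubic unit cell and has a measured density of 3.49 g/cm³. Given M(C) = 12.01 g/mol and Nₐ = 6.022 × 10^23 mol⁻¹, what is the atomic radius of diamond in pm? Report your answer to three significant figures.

77.4 pm

For a diamond cubic cell (Z = 8), a³ = Z·M/(N_A·ρ) = 8 × 12.01 / (6.022 × 10²³ × 3.490) = 4.572 × 10^-23 cm³, so a = 3.576 × 10^-8 cm = 357.6 pm.
Nearest neighbors lie along the body diagonal with √3·a = 8r, so r = 0.2165 × a = 77.4 pm.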